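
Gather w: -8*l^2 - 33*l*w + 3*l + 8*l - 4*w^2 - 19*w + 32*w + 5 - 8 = -8*l^2 + 11*l - 4*w^2 + w*(13 - 33*l) - 3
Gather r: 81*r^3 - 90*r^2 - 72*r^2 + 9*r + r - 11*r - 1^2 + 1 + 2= 81*r^3 - 162*r^2 - r + 2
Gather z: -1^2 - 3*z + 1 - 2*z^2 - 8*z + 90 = -2*z^2 - 11*z + 90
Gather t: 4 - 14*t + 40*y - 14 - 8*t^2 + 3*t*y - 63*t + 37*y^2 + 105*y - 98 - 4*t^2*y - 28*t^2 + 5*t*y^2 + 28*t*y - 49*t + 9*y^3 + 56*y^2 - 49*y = t^2*(-4*y - 36) + t*(5*y^2 + 31*y - 126) + 9*y^3 + 93*y^2 + 96*y - 108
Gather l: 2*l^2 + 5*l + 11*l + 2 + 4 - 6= 2*l^2 + 16*l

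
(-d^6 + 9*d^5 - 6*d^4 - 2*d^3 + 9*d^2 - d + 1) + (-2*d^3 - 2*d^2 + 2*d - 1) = -d^6 + 9*d^5 - 6*d^4 - 4*d^3 + 7*d^2 + d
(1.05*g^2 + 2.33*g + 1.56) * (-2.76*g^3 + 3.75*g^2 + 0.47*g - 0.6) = -2.898*g^5 - 2.4933*g^4 + 4.9254*g^3 + 6.3151*g^2 - 0.6648*g - 0.936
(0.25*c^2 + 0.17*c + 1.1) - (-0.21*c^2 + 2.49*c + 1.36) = 0.46*c^2 - 2.32*c - 0.26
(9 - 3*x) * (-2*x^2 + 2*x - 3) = 6*x^3 - 24*x^2 + 27*x - 27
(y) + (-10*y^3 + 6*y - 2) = -10*y^3 + 7*y - 2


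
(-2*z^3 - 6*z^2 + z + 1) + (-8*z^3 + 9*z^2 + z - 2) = -10*z^3 + 3*z^2 + 2*z - 1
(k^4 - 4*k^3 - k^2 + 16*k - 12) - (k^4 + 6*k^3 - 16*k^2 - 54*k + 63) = -10*k^3 + 15*k^2 + 70*k - 75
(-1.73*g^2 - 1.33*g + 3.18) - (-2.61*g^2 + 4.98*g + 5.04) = 0.88*g^2 - 6.31*g - 1.86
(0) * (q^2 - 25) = 0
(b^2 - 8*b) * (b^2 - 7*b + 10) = b^4 - 15*b^3 + 66*b^2 - 80*b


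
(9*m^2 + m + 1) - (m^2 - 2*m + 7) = 8*m^2 + 3*m - 6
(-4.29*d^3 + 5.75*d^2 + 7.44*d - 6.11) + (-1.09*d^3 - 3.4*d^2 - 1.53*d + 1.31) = -5.38*d^3 + 2.35*d^2 + 5.91*d - 4.8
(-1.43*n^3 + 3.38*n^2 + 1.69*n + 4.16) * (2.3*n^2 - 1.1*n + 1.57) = -3.289*n^5 + 9.347*n^4 - 2.0761*n^3 + 13.0156*n^2 - 1.9227*n + 6.5312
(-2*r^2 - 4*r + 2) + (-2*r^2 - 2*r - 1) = -4*r^2 - 6*r + 1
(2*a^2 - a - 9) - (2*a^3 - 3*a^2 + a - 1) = -2*a^3 + 5*a^2 - 2*a - 8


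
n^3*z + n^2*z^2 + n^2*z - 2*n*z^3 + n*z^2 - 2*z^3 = (n - z)*(n + 2*z)*(n*z + z)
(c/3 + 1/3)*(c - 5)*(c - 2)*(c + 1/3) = c^4/3 - 17*c^3/9 + c^2/3 + 11*c/3 + 10/9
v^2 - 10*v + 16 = (v - 8)*(v - 2)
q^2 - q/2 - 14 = (q - 4)*(q + 7/2)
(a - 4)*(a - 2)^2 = a^3 - 8*a^2 + 20*a - 16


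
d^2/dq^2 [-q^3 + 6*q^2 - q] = 12 - 6*q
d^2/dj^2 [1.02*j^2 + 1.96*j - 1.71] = 2.04000000000000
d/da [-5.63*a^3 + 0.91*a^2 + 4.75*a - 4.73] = -16.89*a^2 + 1.82*a + 4.75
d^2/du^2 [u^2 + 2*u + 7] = 2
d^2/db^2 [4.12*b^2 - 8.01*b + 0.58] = 8.24000000000000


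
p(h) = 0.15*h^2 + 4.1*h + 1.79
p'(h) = 0.3*h + 4.1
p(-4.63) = -13.98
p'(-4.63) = 2.71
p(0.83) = 5.30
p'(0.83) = 4.35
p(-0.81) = -1.43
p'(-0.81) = 3.86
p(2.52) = 13.07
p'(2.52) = 4.86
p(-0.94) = -1.93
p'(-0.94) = 3.82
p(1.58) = 8.64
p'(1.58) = 4.57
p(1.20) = 6.93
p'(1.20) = 4.46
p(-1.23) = -3.03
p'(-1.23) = 3.73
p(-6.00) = -17.41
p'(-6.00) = 2.30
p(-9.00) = -22.96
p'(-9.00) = 1.40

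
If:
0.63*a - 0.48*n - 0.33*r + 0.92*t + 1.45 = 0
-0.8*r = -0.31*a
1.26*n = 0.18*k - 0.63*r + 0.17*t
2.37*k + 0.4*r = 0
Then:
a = -1.42632481777186*t - 2.41824001676799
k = 0.0932828467319149*t + 0.158154937805502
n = 0.424597189325635*t + 0.491127565792442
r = -0.552700866886596*t - 0.937068006497597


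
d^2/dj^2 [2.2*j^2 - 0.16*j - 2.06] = 4.40000000000000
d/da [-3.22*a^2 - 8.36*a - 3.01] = -6.44*a - 8.36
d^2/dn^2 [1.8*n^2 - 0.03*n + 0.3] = 3.60000000000000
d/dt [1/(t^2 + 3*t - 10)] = (-2*t - 3)/(t^2 + 3*t - 10)^2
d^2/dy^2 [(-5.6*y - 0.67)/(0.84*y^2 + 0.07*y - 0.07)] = (-(1.68*y + 0.07)*(3.36*y + 0.14)*(5.6*y + 0.67) + (28.224*y + 1.9096)*(0.84*y^2 + 0.07*y - 0.07))/(0.84*y^2 + 0.07*y - 0.07)^3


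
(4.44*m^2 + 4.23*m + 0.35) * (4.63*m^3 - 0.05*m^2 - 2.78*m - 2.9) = 20.5572*m^5 + 19.3629*m^4 - 10.9342*m^3 - 24.6529*m^2 - 13.24*m - 1.015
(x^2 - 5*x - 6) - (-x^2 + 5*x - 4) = 2*x^2 - 10*x - 2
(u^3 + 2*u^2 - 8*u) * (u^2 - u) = u^5 + u^4 - 10*u^3 + 8*u^2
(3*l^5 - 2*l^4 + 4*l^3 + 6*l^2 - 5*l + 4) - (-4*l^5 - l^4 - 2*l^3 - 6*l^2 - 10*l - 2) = 7*l^5 - l^4 + 6*l^3 + 12*l^2 + 5*l + 6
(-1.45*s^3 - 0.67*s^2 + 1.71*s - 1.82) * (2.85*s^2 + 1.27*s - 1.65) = -4.1325*s^5 - 3.751*s^4 + 6.4151*s^3 - 1.9098*s^2 - 5.1329*s + 3.003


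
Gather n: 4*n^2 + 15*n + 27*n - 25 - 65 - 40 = 4*n^2 + 42*n - 130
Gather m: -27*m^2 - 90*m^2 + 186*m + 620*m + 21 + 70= -117*m^2 + 806*m + 91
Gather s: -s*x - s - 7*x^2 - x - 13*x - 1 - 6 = s*(-x - 1) - 7*x^2 - 14*x - 7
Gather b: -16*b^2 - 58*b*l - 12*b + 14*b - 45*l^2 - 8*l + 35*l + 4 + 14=-16*b^2 + b*(2 - 58*l) - 45*l^2 + 27*l + 18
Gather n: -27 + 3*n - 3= 3*n - 30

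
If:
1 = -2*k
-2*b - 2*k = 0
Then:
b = 1/2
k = -1/2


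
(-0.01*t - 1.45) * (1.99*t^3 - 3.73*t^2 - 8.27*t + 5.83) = -0.0199*t^4 - 2.8482*t^3 + 5.4912*t^2 + 11.9332*t - 8.4535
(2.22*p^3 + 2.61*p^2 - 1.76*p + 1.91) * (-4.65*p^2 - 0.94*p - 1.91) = -10.323*p^5 - 14.2233*p^4 + 1.4904*p^3 - 12.2122*p^2 + 1.5662*p - 3.6481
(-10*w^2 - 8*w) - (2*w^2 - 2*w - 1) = -12*w^2 - 6*w + 1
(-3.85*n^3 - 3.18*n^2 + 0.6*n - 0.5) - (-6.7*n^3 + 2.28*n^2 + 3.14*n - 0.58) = 2.85*n^3 - 5.46*n^2 - 2.54*n + 0.08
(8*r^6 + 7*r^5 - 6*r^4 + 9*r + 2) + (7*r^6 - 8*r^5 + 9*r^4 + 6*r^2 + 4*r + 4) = 15*r^6 - r^5 + 3*r^4 + 6*r^2 + 13*r + 6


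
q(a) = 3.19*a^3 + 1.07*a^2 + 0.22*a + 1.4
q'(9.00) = 794.65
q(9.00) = 2415.56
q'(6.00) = 357.58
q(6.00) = 730.28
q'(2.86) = 84.62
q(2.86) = 85.41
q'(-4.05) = 148.52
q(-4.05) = -193.85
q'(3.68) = 137.70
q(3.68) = 175.68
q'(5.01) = 251.15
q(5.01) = 430.51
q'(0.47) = 3.34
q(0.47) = 2.07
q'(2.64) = 72.57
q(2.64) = 68.13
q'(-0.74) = 3.88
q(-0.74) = 0.53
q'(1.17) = 15.82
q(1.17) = 8.23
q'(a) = 9.57*a^2 + 2.14*a + 0.22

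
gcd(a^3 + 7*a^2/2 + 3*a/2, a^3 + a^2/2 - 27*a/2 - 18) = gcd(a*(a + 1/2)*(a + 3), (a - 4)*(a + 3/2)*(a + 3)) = a + 3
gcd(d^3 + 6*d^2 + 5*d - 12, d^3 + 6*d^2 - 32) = d + 4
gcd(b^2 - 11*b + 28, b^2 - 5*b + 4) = b - 4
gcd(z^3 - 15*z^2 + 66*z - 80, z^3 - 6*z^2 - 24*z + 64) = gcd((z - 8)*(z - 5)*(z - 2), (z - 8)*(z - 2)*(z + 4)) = z^2 - 10*z + 16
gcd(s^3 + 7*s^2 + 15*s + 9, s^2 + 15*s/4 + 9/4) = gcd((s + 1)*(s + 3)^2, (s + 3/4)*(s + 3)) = s + 3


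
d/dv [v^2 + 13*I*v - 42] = 2*v + 13*I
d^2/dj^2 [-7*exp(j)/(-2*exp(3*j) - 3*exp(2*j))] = 7*(16*exp(2*j) + 18*exp(j) + 9)*exp(-j)/(8*exp(3*j) + 36*exp(2*j) + 54*exp(j) + 27)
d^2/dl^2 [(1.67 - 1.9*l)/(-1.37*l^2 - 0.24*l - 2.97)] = ((3.6638 - 15.618*l)*(1.37*l^2 + 0.24*l + 2.97) + (1.9*l - 1.67)*(2.74*l + 0.24)*(5.48*l + 0.48))/(1.37*l^2 + 0.24*l + 2.97)^3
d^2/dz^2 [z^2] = 2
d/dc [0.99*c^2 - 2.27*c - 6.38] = 1.98*c - 2.27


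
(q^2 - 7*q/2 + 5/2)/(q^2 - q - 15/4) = 2*(q - 1)/(2*q + 3)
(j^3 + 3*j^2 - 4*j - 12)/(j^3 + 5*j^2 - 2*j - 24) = (j + 2)/(j + 4)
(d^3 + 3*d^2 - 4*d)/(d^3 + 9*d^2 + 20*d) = (d - 1)/(d + 5)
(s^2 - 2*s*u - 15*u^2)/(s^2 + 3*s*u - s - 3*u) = (s - 5*u)/(s - 1)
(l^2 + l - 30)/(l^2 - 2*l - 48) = (l - 5)/(l - 8)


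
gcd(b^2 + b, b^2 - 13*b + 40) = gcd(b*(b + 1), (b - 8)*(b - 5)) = 1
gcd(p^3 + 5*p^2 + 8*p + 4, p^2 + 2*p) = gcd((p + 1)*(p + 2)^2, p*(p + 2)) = p + 2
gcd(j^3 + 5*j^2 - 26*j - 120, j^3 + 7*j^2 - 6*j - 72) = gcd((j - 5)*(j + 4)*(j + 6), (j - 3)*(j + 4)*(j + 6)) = j^2 + 10*j + 24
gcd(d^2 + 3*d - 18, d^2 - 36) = d + 6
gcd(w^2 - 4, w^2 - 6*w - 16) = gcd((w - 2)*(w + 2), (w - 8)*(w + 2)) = w + 2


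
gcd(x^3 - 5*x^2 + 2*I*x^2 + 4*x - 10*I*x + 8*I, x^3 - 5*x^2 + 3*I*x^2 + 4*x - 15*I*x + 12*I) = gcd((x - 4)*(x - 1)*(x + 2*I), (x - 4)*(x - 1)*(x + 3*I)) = x^2 - 5*x + 4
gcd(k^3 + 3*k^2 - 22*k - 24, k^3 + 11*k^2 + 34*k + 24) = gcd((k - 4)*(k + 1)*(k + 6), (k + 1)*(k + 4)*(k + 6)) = k^2 + 7*k + 6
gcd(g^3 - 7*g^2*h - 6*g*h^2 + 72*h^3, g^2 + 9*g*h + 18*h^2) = g + 3*h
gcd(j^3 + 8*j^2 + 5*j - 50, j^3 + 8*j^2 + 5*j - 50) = j^3 + 8*j^2 + 5*j - 50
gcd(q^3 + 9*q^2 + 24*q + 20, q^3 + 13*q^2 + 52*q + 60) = q^2 + 7*q + 10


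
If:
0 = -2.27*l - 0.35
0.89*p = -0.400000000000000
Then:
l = -0.15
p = -0.45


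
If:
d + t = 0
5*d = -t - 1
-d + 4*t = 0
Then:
No Solution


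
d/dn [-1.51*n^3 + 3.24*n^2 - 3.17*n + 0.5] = -4.53*n^2 + 6.48*n - 3.17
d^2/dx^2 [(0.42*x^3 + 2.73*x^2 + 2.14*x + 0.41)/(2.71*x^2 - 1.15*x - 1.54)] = (2.8421709430404e-14*x^4 + 53.065394*x^3 + 90.889698*x^2 + 51.896298*x + 9.875694)/(19.902511*x^6 - 25.337145*x^5 - 23.177817*x^4 + 27.275585*x^3 + 13.171158*x^2 - 8.18202*x - 3.652264)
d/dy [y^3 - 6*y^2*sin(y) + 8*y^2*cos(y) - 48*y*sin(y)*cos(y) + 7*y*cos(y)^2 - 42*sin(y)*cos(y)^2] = -8*y^2*sin(y) - 6*y^2*cos(y) + 3*y^2 - 12*y*sin(y) - 7*y*sin(2*y) + 16*y*cos(y) - 48*y*cos(2*y) - 24*sin(2*y) - 21*cos(y)/2 + 7*cos(2*y)/2 - 63*cos(3*y)/2 + 7/2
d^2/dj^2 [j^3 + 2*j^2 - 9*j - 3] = 6*j + 4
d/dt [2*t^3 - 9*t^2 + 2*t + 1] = 6*t^2 - 18*t + 2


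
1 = 1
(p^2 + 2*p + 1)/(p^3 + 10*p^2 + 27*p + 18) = (p + 1)/(p^2 + 9*p + 18)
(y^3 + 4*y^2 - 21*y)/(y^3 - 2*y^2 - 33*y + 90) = y*(y + 7)/(y^2 + y - 30)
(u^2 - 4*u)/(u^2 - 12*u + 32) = u/(u - 8)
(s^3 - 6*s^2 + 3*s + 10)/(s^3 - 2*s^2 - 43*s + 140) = (s^2 - s - 2)/(s^2 + 3*s - 28)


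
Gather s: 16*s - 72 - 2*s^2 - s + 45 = -2*s^2 + 15*s - 27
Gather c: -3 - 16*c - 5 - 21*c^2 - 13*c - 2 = -21*c^2 - 29*c - 10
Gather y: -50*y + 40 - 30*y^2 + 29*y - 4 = -30*y^2 - 21*y + 36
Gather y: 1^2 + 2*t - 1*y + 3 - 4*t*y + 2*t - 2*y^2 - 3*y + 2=4*t - 2*y^2 + y*(-4*t - 4) + 6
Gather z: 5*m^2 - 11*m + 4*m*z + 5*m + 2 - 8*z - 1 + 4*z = 5*m^2 - 6*m + z*(4*m - 4) + 1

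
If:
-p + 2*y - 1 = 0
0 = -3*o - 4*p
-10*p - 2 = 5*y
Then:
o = 12/25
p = -9/25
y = 8/25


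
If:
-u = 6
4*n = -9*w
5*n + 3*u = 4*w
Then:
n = 162/61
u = -6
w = -72/61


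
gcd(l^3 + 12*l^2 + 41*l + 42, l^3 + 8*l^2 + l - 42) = l^2 + 10*l + 21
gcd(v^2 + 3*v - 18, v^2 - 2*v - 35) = 1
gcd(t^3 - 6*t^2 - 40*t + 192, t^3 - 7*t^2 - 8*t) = t - 8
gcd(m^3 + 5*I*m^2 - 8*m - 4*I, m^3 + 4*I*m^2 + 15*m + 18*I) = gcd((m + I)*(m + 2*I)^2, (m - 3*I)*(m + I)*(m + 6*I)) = m + I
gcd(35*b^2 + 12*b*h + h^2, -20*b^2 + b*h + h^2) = 5*b + h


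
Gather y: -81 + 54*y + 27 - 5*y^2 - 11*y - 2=-5*y^2 + 43*y - 56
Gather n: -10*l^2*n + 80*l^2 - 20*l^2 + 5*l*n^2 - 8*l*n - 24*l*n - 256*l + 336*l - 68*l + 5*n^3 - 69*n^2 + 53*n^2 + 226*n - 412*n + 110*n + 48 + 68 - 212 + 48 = 60*l^2 + 12*l + 5*n^3 + n^2*(5*l - 16) + n*(-10*l^2 - 32*l - 76) - 48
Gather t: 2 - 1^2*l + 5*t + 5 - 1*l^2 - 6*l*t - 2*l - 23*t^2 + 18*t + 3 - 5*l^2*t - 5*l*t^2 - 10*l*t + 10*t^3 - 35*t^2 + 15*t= -l^2 - 3*l + 10*t^3 + t^2*(-5*l - 58) + t*(-5*l^2 - 16*l + 38) + 10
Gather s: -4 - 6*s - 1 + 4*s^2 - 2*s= 4*s^2 - 8*s - 5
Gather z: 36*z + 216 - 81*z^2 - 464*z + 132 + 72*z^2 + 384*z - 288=-9*z^2 - 44*z + 60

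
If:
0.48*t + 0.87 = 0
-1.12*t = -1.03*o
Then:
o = -1.97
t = -1.81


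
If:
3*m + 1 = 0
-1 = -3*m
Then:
No Solution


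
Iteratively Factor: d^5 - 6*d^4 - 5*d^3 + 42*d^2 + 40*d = (d + 2)*(d^4 - 8*d^3 + 11*d^2 + 20*d) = (d - 4)*(d + 2)*(d^3 - 4*d^2 - 5*d) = (d - 4)*(d + 1)*(d + 2)*(d^2 - 5*d) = (d - 5)*(d - 4)*(d + 1)*(d + 2)*(d)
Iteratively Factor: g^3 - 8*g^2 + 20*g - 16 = (g - 4)*(g^2 - 4*g + 4) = (g - 4)*(g - 2)*(g - 2)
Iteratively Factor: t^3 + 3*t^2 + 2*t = (t + 1)*(t^2 + 2*t) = (t + 1)*(t + 2)*(t)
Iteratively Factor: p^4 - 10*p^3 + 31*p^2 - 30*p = (p - 5)*(p^3 - 5*p^2 + 6*p) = (p - 5)*(p - 2)*(p^2 - 3*p) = p*(p - 5)*(p - 2)*(p - 3)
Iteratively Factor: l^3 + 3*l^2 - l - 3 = (l - 1)*(l^2 + 4*l + 3) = (l - 1)*(l + 3)*(l + 1)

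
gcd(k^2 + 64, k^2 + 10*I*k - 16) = k + 8*I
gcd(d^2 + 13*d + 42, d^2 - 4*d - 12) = 1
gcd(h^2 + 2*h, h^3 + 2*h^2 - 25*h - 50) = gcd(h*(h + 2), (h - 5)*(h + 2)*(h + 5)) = h + 2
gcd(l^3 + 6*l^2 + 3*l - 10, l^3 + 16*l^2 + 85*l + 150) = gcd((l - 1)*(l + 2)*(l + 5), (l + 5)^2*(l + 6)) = l + 5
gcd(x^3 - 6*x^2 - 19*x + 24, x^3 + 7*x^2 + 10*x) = 1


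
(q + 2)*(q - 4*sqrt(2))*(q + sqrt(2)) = q^3 - 3*sqrt(2)*q^2 + 2*q^2 - 6*sqrt(2)*q - 8*q - 16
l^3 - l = l*(l - 1)*(l + 1)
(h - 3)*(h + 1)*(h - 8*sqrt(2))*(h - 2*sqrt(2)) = h^4 - 10*sqrt(2)*h^3 - 2*h^3 + 20*sqrt(2)*h^2 + 29*h^2 - 64*h + 30*sqrt(2)*h - 96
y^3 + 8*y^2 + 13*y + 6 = (y + 1)^2*(y + 6)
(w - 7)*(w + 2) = w^2 - 5*w - 14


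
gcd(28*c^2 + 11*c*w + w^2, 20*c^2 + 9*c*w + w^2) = 4*c + w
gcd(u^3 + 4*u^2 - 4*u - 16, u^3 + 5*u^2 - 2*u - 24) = u^2 + 2*u - 8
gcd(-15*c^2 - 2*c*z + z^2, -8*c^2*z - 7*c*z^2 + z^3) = 1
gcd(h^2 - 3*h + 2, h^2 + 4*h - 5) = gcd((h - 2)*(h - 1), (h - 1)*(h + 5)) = h - 1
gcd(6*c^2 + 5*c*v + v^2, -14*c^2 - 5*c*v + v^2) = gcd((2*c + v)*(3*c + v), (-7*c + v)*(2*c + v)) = 2*c + v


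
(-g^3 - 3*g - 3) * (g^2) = -g^5 - 3*g^3 - 3*g^2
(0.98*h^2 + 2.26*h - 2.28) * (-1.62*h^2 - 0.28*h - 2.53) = -1.5876*h^4 - 3.9356*h^3 + 0.5814*h^2 - 5.0794*h + 5.7684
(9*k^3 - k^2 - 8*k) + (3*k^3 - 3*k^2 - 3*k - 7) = 12*k^3 - 4*k^2 - 11*k - 7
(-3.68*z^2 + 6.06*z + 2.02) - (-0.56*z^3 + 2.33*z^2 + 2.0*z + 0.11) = 0.56*z^3 - 6.01*z^2 + 4.06*z + 1.91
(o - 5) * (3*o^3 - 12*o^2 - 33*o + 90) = 3*o^4 - 27*o^3 + 27*o^2 + 255*o - 450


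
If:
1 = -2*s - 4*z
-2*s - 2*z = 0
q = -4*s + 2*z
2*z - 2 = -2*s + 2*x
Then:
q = -3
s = 1/2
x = -1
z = -1/2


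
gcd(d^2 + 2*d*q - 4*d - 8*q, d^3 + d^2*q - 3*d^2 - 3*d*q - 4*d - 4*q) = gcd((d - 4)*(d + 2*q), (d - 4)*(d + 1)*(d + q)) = d - 4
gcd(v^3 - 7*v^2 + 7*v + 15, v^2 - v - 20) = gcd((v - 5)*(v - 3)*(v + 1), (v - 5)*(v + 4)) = v - 5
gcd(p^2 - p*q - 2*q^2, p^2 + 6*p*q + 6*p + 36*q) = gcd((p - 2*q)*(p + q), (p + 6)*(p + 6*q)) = 1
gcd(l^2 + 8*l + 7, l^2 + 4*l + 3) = l + 1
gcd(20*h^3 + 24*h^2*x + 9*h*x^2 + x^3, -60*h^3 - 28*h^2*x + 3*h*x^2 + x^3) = 2*h + x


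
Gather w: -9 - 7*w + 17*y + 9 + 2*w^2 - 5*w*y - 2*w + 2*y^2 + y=2*w^2 + w*(-5*y - 9) + 2*y^2 + 18*y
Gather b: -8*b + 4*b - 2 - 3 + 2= -4*b - 3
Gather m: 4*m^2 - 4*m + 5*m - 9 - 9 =4*m^2 + m - 18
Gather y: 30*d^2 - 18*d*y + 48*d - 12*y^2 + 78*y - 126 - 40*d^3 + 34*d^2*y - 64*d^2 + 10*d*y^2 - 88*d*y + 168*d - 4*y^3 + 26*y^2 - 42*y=-40*d^3 - 34*d^2 + 216*d - 4*y^3 + y^2*(10*d + 14) + y*(34*d^2 - 106*d + 36) - 126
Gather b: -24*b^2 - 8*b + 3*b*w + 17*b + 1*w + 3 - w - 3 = -24*b^2 + b*(3*w + 9)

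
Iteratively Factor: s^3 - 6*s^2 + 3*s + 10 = (s - 5)*(s^2 - s - 2) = (s - 5)*(s - 2)*(s + 1)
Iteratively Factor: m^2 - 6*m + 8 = (m - 4)*(m - 2)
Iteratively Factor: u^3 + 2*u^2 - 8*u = (u)*(u^2 + 2*u - 8) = u*(u + 4)*(u - 2)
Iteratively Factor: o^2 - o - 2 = (o - 2)*(o + 1)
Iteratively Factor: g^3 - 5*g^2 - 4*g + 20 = (g - 5)*(g^2 - 4) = (g - 5)*(g - 2)*(g + 2)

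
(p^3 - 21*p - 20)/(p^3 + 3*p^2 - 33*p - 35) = (p + 4)/(p + 7)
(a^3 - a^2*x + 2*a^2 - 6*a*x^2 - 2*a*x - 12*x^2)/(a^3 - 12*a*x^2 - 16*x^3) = (-a^2 + 3*a*x - 2*a + 6*x)/(-a^2 + 2*a*x + 8*x^2)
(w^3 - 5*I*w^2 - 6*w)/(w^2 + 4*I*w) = (w^2 - 5*I*w - 6)/(w + 4*I)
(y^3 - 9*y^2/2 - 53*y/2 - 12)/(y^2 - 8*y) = y + 7/2 + 3/(2*y)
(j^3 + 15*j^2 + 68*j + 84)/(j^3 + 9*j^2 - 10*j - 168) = (j + 2)/(j - 4)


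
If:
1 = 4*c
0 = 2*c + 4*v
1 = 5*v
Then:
No Solution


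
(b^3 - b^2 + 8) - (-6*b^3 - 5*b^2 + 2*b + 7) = 7*b^3 + 4*b^2 - 2*b + 1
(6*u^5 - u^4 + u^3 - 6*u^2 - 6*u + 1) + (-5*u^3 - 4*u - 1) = 6*u^5 - u^4 - 4*u^3 - 6*u^2 - 10*u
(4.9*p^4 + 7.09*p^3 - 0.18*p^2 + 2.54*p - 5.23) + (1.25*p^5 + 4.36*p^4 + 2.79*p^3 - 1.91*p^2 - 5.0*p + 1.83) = 1.25*p^5 + 9.26*p^4 + 9.88*p^3 - 2.09*p^2 - 2.46*p - 3.4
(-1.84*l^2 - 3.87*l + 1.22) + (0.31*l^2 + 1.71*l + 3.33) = -1.53*l^2 - 2.16*l + 4.55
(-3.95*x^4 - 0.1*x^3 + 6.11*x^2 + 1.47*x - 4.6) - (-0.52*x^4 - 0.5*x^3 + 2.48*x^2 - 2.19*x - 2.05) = -3.43*x^4 + 0.4*x^3 + 3.63*x^2 + 3.66*x - 2.55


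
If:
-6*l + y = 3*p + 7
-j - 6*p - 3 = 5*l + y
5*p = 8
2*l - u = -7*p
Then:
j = -11*y/6 - 83/30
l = y/6 - 59/30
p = 8/5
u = y/3 + 109/15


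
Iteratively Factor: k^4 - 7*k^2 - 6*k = (k + 1)*(k^3 - k^2 - 6*k) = k*(k + 1)*(k^2 - k - 6) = k*(k - 3)*(k + 1)*(k + 2)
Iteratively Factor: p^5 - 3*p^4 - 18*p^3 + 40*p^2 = (p + 4)*(p^4 - 7*p^3 + 10*p^2) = p*(p + 4)*(p^3 - 7*p^2 + 10*p) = p*(p - 5)*(p + 4)*(p^2 - 2*p) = p^2*(p - 5)*(p + 4)*(p - 2)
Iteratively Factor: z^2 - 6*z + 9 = (z - 3)*(z - 3)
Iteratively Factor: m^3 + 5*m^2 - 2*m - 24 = (m + 4)*(m^2 + m - 6) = (m + 3)*(m + 4)*(m - 2)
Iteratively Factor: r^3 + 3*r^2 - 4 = (r + 2)*(r^2 + r - 2) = (r - 1)*(r + 2)*(r + 2)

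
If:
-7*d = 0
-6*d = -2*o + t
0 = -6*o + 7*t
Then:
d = 0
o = 0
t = 0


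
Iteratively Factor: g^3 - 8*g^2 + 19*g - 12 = (g - 3)*(g^2 - 5*g + 4) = (g - 4)*(g - 3)*(g - 1)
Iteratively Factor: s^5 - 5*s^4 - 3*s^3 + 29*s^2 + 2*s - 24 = (s - 3)*(s^4 - 2*s^3 - 9*s^2 + 2*s + 8) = (s - 3)*(s + 2)*(s^3 - 4*s^2 - s + 4) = (s - 4)*(s - 3)*(s + 2)*(s^2 - 1) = (s - 4)*(s - 3)*(s + 1)*(s + 2)*(s - 1)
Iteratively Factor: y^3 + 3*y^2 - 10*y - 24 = (y + 2)*(y^2 + y - 12) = (y + 2)*(y + 4)*(y - 3)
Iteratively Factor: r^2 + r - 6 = (r + 3)*(r - 2)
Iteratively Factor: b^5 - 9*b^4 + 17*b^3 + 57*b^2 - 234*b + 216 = (b - 2)*(b^4 - 7*b^3 + 3*b^2 + 63*b - 108) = (b - 4)*(b - 2)*(b^3 - 3*b^2 - 9*b + 27) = (b - 4)*(b - 3)*(b - 2)*(b^2 - 9) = (b - 4)*(b - 3)*(b - 2)*(b + 3)*(b - 3)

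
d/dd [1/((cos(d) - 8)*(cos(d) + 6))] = 2*(cos(d) - 1)*sin(d)/((cos(d) - 8)^2*(cos(d) + 6)^2)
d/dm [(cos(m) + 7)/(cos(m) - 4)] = 11*sin(m)/(cos(m) - 4)^2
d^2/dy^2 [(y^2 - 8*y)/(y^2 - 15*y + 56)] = 14/(y^3 - 21*y^2 + 147*y - 343)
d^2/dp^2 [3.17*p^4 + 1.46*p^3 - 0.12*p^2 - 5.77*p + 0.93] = 38.04*p^2 + 8.76*p - 0.24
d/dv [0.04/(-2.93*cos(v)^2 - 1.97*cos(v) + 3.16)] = -(0.2344*cos(v) + 0.0788)*sin(v)/(2.93*cos(v)^2 + 1.97*cos(v) - 3.16)^2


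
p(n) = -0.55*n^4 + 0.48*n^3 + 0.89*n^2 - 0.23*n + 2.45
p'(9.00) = -1471.37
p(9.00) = -3186.16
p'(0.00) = -0.23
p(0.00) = 2.45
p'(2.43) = -18.97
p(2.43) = -5.14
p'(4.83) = -205.93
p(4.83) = -223.14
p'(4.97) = -225.89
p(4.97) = -253.36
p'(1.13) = 0.45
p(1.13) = 3.12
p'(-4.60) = 236.19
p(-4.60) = -270.64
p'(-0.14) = -0.44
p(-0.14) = 2.50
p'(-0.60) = -0.30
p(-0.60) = 2.73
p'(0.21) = 0.19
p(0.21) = 2.44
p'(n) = -2.2*n^3 + 1.44*n^2 + 1.78*n - 0.23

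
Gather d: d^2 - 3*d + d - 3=d^2 - 2*d - 3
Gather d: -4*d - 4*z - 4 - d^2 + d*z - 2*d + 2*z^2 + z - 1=-d^2 + d*(z - 6) + 2*z^2 - 3*z - 5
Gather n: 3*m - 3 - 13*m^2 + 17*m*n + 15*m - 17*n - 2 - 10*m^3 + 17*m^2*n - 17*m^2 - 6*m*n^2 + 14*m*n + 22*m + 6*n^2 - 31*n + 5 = -10*m^3 - 30*m^2 + 40*m + n^2*(6 - 6*m) + n*(17*m^2 + 31*m - 48)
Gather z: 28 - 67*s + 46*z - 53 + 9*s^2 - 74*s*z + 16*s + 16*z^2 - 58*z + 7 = 9*s^2 - 51*s + 16*z^2 + z*(-74*s - 12) - 18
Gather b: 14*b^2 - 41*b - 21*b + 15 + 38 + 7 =14*b^2 - 62*b + 60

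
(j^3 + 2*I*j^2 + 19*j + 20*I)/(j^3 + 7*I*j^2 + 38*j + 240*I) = (j^2 - 3*I*j + 4)/(j^2 + 2*I*j + 48)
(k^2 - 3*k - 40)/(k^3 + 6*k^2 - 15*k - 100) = (k - 8)/(k^2 + k - 20)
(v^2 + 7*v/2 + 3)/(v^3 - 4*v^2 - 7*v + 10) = (v + 3/2)/(v^2 - 6*v + 5)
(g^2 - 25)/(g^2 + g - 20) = (g - 5)/(g - 4)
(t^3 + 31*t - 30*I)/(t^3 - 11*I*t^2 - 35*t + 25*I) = (t + 6*I)/(t - 5*I)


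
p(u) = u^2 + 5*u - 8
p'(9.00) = 23.00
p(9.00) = 118.00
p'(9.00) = 23.00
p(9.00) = 118.00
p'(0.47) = 5.94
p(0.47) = -5.43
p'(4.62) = 14.24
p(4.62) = 36.44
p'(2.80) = 10.60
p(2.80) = 13.84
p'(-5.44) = -5.88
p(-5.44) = -5.61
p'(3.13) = 11.26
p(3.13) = 17.45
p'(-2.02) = 0.96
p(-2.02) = -14.02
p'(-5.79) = -6.58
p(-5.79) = -3.43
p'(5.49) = 15.98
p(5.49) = 49.59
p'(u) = 2*u + 5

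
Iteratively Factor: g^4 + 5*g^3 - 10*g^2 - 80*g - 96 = (g + 3)*(g^3 + 2*g^2 - 16*g - 32) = (g + 3)*(g + 4)*(g^2 - 2*g - 8) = (g - 4)*(g + 3)*(g + 4)*(g + 2)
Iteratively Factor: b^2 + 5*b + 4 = (b + 4)*(b + 1)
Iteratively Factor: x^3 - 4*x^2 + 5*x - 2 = (x - 1)*(x^2 - 3*x + 2) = (x - 1)^2*(x - 2)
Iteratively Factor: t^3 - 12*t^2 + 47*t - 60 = (t - 3)*(t^2 - 9*t + 20) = (t - 4)*(t - 3)*(t - 5)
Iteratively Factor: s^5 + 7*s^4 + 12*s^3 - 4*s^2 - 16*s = (s + 2)*(s^4 + 5*s^3 + 2*s^2 - 8*s) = (s + 2)^2*(s^3 + 3*s^2 - 4*s) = (s - 1)*(s + 2)^2*(s^2 + 4*s) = s*(s - 1)*(s + 2)^2*(s + 4)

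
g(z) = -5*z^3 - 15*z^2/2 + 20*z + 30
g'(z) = -15*z^2 - 15*z + 20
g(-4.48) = 239.45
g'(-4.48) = -213.86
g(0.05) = 30.98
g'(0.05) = 19.21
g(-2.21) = 3.14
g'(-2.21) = -20.11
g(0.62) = 38.33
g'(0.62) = 4.93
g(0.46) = 37.13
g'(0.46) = 9.93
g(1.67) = 19.20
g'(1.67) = -46.88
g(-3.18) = 51.34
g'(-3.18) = -83.99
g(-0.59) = 16.62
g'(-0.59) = 23.63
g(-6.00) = 720.00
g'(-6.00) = -430.00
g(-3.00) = 37.50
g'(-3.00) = -70.00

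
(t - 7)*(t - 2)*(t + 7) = t^3 - 2*t^2 - 49*t + 98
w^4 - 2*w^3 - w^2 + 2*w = w*(w - 2)*(w - 1)*(w + 1)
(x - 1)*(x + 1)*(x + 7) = x^3 + 7*x^2 - x - 7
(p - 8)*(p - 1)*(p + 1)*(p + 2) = p^4 - 6*p^3 - 17*p^2 + 6*p + 16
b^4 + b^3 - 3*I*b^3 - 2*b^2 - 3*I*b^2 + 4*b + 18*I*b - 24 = (b - 2)*(b + 3)*(b - 4*I)*(b + I)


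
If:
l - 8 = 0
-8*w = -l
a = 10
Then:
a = 10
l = 8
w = 1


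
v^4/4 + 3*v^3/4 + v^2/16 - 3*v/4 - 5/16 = (v/4 + 1/4)*(v - 1)*(v + 1/2)*(v + 5/2)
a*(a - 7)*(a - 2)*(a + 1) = a^4 - 8*a^3 + 5*a^2 + 14*a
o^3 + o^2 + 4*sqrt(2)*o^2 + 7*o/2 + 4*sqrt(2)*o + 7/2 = (o + 1)*(o + sqrt(2)/2)*(o + 7*sqrt(2)/2)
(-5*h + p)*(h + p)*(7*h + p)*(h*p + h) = -35*h^4*p - 35*h^4 - 33*h^3*p^2 - 33*h^3*p + 3*h^2*p^3 + 3*h^2*p^2 + h*p^4 + h*p^3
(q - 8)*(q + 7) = q^2 - q - 56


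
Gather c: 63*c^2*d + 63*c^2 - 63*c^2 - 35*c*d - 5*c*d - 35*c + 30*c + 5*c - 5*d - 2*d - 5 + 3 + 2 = 63*c^2*d - 40*c*d - 7*d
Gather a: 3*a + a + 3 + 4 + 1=4*a + 8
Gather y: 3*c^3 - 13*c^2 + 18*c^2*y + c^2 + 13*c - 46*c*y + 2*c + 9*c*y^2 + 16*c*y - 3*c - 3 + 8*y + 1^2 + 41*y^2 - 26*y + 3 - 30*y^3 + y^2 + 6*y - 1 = 3*c^3 - 12*c^2 + 12*c - 30*y^3 + y^2*(9*c + 42) + y*(18*c^2 - 30*c - 12)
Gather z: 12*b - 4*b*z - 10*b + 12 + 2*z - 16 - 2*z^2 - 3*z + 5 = 2*b - 2*z^2 + z*(-4*b - 1) + 1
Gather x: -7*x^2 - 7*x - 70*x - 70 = -7*x^2 - 77*x - 70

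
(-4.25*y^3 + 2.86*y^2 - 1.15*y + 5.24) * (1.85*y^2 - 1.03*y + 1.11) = -7.8625*y^5 + 9.6685*y^4 - 9.7908*y^3 + 14.0531*y^2 - 6.6737*y + 5.8164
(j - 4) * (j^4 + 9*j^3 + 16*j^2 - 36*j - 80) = j^5 + 5*j^4 - 20*j^3 - 100*j^2 + 64*j + 320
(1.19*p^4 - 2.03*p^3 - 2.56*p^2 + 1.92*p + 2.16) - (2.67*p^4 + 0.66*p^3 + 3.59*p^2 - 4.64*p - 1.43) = -1.48*p^4 - 2.69*p^3 - 6.15*p^2 + 6.56*p + 3.59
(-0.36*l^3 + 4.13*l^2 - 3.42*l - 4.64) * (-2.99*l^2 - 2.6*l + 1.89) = 1.0764*l^5 - 11.4127*l^4 - 1.1926*l^3 + 30.5713*l^2 + 5.6002*l - 8.7696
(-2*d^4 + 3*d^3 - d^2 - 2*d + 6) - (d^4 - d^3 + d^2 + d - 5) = -3*d^4 + 4*d^3 - 2*d^2 - 3*d + 11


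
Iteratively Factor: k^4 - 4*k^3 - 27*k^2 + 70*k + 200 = (k + 4)*(k^3 - 8*k^2 + 5*k + 50) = (k - 5)*(k + 4)*(k^2 - 3*k - 10) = (k - 5)*(k + 2)*(k + 4)*(k - 5)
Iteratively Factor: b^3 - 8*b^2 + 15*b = (b - 5)*(b^2 - 3*b) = (b - 5)*(b - 3)*(b)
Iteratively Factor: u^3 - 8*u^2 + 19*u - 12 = (u - 1)*(u^2 - 7*u + 12) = (u - 4)*(u - 1)*(u - 3)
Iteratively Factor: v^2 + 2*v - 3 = (v + 3)*(v - 1)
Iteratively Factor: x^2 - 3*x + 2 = (x - 1)*(x - 2)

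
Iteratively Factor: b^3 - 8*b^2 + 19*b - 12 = (b - 4)*(b^2 - 4*b + 3) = (b - 4)*(b - 1)*(b - 3)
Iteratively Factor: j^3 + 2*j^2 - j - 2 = (j + 2)*(j^2 - 1) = (j + 1)*(j + 2)*(j - 1)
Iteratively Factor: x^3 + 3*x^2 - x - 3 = (x + 1)*(x^2 + 2*x - 3) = (x + 1)*(x + 3)*(x - 1)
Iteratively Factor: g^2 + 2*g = (g)*(g + 2)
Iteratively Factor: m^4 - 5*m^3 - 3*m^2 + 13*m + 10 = (m + 1)*(m^3 - 6*m^2 + 3*m + 10) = (m - 5)*(m + 1)*(m^2 - m - 2) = (m - 5)*(m - 2)*(m + 1)*(m + 1)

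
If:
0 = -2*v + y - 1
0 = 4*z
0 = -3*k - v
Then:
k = 1/6 - y/6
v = y/2 - 1/2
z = 0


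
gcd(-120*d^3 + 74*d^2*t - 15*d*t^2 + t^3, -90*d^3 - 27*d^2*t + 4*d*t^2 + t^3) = -5*d + t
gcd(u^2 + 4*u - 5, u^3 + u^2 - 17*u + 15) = u^2 + 4*u - 5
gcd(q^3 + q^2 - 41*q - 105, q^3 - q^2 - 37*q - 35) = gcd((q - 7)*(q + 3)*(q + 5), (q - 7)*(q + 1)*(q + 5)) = q^2 - 2*q - 35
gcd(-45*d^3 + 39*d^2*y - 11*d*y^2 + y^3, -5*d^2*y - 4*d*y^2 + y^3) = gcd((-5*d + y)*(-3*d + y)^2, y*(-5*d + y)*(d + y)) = -5*d + y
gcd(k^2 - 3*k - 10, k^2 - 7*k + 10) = k - 5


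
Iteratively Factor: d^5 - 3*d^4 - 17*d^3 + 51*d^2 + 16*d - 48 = (d - 1)*(d^4 - 2*d^3 - 19*d^2 + 32*d + 48) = (d - 1)*(d + 4)*(d^3 - 6*d^2 + 5*d + 12) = (d - 1)*(d + 1)*(d + 4)*(d^2 - 7*d + 12) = (d - 3)*(d - 1)*(d + 1)*(d + 4)*(d - 4)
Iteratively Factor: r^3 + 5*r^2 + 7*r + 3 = (r + 1)*(r^2 + 4*r + 3) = (r + 1)*(r + 3)*(r + 1)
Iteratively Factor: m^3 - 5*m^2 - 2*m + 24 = (m + 2)*(m^2 - 7*m + 12) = (m - 3)*(m + 2)*(m - 4)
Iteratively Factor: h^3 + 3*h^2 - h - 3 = (h - 1)*(h^2 + 4*h + 3) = (h - 1)*(h + 3)*(h + 1)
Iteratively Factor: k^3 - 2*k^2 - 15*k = (k + 3)*(k^2 - 5*k) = (k - 5)*(k + 3)*(k)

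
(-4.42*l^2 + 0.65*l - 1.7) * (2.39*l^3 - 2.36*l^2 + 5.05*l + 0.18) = -10.5638*l^5 + 11.9847*l^4 - 27.918*l^3 + 6.4989*l^2 - 8.468*l - 0.306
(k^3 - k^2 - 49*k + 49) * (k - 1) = k^4 - 2*k^3 - 48*k^2 + 98*k - 49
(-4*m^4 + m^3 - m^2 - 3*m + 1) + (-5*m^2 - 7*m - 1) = -4*m^4 + m^3 - 6*m^2 - 10*m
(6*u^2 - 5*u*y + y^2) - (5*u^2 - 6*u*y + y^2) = u^2 + u*y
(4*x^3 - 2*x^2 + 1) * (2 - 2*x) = -8*x^4 + 12*x^3 - 4*x^2 - 2*x + 2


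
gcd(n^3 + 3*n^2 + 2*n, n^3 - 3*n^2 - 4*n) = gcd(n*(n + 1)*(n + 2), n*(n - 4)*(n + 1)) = n^2 + n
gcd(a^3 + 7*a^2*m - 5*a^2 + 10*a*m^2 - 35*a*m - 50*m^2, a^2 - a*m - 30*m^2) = a + 5*m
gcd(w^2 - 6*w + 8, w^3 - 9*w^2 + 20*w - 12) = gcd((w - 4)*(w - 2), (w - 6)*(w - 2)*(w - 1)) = w - 2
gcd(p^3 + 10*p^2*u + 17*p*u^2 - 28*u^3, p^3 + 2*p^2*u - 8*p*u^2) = p + 4*u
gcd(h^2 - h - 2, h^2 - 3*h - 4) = h + 1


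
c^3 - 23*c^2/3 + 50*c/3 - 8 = (c - 4)*(c - 3)*(c - 2/3)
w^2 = w^2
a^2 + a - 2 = (a - 1)*(a + 2)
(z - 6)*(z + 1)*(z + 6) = z^3 + z^2 - 36*z - 36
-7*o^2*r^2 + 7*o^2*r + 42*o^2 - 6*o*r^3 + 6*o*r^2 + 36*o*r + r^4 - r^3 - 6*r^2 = (-7*o + r)*(o + r)*(r - 3)*(r + 2)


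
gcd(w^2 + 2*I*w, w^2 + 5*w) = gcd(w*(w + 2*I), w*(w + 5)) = w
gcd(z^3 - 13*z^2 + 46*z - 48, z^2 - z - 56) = z - 8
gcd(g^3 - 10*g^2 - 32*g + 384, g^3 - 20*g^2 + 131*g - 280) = g - 8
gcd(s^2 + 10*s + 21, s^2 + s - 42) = s + 7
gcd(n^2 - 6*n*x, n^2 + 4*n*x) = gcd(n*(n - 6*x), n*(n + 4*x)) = n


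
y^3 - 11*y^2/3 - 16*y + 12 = (y - 6)*(y - 2/3)*(y + 3)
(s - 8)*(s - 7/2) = s^2 - 23*s/2 + 28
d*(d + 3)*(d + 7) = d^3 + 10*d^2 + 21*d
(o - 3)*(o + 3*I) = o^2 - 3*o + 3*I*o - 9*I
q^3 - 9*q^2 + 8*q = q*(q - 8)*(q - 1)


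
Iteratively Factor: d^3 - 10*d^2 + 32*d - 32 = (d - 2)*(d^2 - 8*d + 16) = (d - 4)*(d - 2)*(d - 4)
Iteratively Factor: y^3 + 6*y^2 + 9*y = (y)*(y^2 + 6*y + 9) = y*(y + 3)*(y + 3)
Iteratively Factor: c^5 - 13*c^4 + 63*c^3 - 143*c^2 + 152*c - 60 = (c - 5)*(c^4 - 8*c^3 + 23*c^2 - 28*c + 12) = (c - 5)*(c - 2)*(c^3 - 6*c^2 + 11*c - 6) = (c - 5)*(c - 2)*(c - 1)*(c^2 - 5*c + 6) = (c - 5)*(c - 2)^2*(c - 1)*(c - 3)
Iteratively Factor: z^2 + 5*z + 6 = (z + 2)*(z + 3)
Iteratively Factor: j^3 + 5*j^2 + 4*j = (j + 4)*(j^2 + j) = j*(j + 4)*(j + 1)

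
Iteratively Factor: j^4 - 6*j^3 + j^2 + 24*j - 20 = (j - 2)*(j^3 - 4*j^2 - 7*j + 10) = (j - 2)*(j + 2)*(j^2 - 6*j + 5) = (j - 2)*(j - 1)*(j + 2)*(j - 5)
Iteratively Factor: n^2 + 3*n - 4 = (n + 4)*(n - 1)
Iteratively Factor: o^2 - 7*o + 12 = (o - 3)*(o - 4)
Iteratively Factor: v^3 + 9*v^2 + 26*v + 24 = (v + 4)*(v^2 + 5*v + 6) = (v + 2)*(v + 4)*(v + 3)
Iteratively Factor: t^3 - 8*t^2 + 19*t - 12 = (t - 3)*(t^2 - 5*t + 4) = (t - 3)*(t - 1)*(t - 4)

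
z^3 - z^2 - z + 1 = (z - 1)^2*(z + 1)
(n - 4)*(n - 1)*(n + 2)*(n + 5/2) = n^4 - n^3/2 - 27*n^2/2 - 7*n + 20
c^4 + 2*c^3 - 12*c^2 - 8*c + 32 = (c - 2)^2*(c + 2)*(c + 4)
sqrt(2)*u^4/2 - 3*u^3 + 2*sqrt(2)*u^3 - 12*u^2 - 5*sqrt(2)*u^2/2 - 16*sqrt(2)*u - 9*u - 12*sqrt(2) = (u/2 + sqrt(2)/2)*(u + 3)*(u - 4*sqrt(2))*(sqrt(2)*u + sqrt(2))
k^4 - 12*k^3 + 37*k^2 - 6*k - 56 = (k - 7)*(k - 4)*(k - 2)*(k + 1)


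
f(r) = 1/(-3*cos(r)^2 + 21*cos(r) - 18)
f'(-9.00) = -0.00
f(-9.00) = -0.03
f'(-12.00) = 1.47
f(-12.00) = -0.41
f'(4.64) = -0.06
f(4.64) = -0.05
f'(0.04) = 4166.67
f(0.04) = -83.33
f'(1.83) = 0.04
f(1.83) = -0.04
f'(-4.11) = 0.02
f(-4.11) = -0.03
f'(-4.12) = 0.02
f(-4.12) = -0.03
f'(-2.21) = -0.02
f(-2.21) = -0.03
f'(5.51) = -0.57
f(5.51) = -0.22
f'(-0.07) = -777.45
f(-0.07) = -27.21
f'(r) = (-6*sin(r)*cos(r) + 21*sin(r))/(-3*cos(r)^2 + 21*cos(r) - 18)^2 = (7 - 2*cos(r))*sin(r)/(3*(cos(r)^2 - 7*cos(r) + 6)^2)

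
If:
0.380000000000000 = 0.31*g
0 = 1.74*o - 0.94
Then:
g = 1.23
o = 0.54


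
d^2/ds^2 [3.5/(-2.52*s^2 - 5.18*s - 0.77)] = (44.4528*s^2 + 91.3752*s - 3.5*(5.04*s + 5.18)*(10.08*s + 10.36) + 13.5828)/(2.52*s^2 + 5.18*s + 0.77)^3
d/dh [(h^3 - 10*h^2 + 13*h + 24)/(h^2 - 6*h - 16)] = (h^2 + 4*h - 1)/(h^2 + 4*h + 4)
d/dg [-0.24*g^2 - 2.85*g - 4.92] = -0.48*g - 2.85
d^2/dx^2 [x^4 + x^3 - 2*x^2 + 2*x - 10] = 12*x^2 + 6*x - 4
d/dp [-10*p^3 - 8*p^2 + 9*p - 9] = -30*p^2 - 16*p + 9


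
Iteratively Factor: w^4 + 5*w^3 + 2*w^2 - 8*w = (w)*(w^3 + 5*w^2 + 2*w - 8) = w*(w + 4)*(w^2 + w - 2) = w*(w - 1)*(w + 4)*(w + 2)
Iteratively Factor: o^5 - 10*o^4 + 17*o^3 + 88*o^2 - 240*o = (o)*(o^4 - 10*o^3 + 17*o^2 + 88*o - 240) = o*(o - 5)*(o^3 - 5*o^2 - 8*o + 48) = o*(o - 5)*(o + 3)*(o^2 - 8*o + 16) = o*(o - 5)*(o - 4)*(o + 3)*(o - 4)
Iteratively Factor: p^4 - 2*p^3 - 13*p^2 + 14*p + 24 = (p + 3)*(p^3 - 5*p^2 + 2*p + 8) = (p - 2)*(p + 3)*(p^2 - 3*p - 4) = (p - 4)*(p - 2)*(p + 3)*(p + 1)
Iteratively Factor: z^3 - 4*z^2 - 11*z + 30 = (z - 2)*(z^2 - 2*z - 15) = (z - 5)*(z - 2)*(z + 3)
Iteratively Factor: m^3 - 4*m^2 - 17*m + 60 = (m + 4)*(m^2 - 8*m + 15) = (m - 5)*(m + 4)*(m - 3)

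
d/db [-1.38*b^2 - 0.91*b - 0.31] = -2.76*b - 0.91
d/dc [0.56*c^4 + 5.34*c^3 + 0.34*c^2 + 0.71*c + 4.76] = 2.24*c^3 + 16.02*c^2 + 0.68*c + 0.71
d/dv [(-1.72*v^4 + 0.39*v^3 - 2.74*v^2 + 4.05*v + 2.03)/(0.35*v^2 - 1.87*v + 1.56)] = (-1.204*v^5 + 9.7857*v^4 - 12.1914*v^3 + 5.5315*v^2 - 9.9698*v + 10.1141)/(0.1225*v^4 - 1.309*v^3 + 4.5889*v^2 - 5.8344*v + 2.4336)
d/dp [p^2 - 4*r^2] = 2*p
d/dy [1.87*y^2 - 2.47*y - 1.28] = 3.74*y - 2.47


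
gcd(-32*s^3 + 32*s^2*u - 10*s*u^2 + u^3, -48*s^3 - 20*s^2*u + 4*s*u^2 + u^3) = 4*s - u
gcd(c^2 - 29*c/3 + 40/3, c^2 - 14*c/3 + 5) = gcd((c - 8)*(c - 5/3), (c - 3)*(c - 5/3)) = c - 5/3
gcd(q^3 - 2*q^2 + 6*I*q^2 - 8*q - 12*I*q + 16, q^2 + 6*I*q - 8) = q^2 + 6*I*q - 8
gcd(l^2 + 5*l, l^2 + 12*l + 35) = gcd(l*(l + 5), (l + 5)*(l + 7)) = l + 5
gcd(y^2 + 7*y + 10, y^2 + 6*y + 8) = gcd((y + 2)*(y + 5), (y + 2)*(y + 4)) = y + 2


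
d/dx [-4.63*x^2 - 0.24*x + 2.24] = -9.26*x - 0.24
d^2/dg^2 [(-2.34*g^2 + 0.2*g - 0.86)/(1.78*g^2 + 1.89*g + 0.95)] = (17.011816*g^3 + 7.392696*g^2 - 19.388472*g - 8.177392)/(5.639752*g^6 + 17.964828*g^5 + 28.104954*g^4 + 25.927209*g^3 + 14.999835*g^2 + 5.117175*g + 0.857375)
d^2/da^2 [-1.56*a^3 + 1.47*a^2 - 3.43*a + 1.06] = 2.94 - 9.36*a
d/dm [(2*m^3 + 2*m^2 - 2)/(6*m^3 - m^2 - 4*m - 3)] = 2*(-7*m^4 - 8*m^3 + 5*m^2 - 8*m - 4)/(36*m^6 - 12*m^5 - 47*m^4 - 28*m^3 + 22*m^2 + 24*m + 9)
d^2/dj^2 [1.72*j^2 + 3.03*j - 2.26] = 3.44000000000000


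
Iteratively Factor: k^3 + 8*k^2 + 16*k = (k)*(k^2 + 8*k + 16) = k*(k + 4)*(k + 4)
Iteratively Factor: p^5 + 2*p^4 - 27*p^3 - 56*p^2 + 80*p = (p + 4)*(p^4 - 2*p^3 - 19*p^2 + 20*p) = (p - 5)*(p + 4)*(p^3 + 3*p^2 - 4*p) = (p - 5)*(p - 1)*(p + 4)*(p^2 + 4*p) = (p - 5)*(p - 1)*(p + 4)^2*(p)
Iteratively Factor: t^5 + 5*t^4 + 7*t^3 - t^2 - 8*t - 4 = (t + 2)*(t^4 + 3*t^3 + t^2 - 3*t - 2) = (t + 1)*(t + 2)*(t^3 + 2*t^2 - t - 2) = (t + 1)*(t + 2)^2*(t^2 - 1) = (t + 1)^2*(t + 2)^2*(t - 1)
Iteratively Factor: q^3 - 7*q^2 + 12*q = (q)*(q^2 - 7*q + 12) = q*(q - 3)*(q - 4)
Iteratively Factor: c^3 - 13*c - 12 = (c + 1)*(c^2 - c - 12) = (c + 1)*(c + 3)*(c - 4)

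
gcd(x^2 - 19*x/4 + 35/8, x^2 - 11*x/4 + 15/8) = x - 5/4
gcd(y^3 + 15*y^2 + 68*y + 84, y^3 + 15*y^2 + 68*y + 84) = y^3 + 15*y^2 + 68*y + 84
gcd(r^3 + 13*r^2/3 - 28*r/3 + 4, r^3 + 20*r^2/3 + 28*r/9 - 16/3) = r^2 + 16*r/3 - 4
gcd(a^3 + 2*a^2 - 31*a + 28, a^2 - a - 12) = a - 4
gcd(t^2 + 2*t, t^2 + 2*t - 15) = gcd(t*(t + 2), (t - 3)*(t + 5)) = 1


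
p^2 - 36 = (p - 6)*(p + 6)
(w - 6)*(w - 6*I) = w^2 - 6*w - 6*I*w + 36*I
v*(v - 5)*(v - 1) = v^3 - 6*v^2 + 5*v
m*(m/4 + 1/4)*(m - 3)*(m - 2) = m^4/4 - m^3 + m^2/4 + 3*m/2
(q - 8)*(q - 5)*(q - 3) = q^3 - 16*q^2 + 79*q - 120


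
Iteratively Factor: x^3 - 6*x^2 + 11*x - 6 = (x - 1)*(x^2 - 5*x + 6) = (x - 2)*(x - 1)*(x - 3)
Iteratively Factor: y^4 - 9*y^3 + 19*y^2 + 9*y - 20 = (y - 1)*(y^3 - 8*y^2 + 11*y + 20) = (y - 1)*(y + 1)*(y^2 - 9*y + 20) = (y - 5)*(y - 1)*(y + 1)*(y - 4)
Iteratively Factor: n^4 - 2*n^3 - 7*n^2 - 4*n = (n + 1)*(n^3 - 3*n^2 - 4*n) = (n - 4)*(n + 1)*(n^2 + n) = (n - 4)*(n + 1)^2*(n)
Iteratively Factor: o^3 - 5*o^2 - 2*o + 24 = (o - 4)*(o^2 - o - 6) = (o - 4)*(o - 3)*(o + 2)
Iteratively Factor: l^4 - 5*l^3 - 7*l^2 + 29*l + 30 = (l + 1)*(l^3 - 6*l^2 - l + 30) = (l + 1)*(l + 2)*(l^2 - 8*l + 15) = (l - 3)*(l + 1)*(l + 2)*(l - 5)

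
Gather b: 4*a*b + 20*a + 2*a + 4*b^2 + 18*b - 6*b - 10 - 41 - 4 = 22*a + 4*b^2 + b*(4*a + 12) - 55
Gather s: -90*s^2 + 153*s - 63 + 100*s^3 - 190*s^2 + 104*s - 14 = 100*s^3 - 280*s^2 + 257*s - 77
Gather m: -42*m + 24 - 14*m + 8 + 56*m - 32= 0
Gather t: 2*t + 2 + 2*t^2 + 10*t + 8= 2*t^2 + 12*t + 10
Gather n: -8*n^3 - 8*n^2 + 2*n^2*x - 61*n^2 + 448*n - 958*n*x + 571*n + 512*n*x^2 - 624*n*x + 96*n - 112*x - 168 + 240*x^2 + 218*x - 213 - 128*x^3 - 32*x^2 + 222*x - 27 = -8*n^3 + n^2*(2*x - 69) + n*(512*x^2 - 1582*x + 1115) - 128*x^3 + 208*x^2 + 328*x - 408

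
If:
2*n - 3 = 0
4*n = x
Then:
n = 3/2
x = 6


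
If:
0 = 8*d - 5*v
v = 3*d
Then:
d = 0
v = 0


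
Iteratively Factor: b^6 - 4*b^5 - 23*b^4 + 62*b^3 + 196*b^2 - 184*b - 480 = (b - 5)*(b^5 + b^4 - 18*b^3 - 28*b^2 + 56*b + 96) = (b - 5)*(b - 4)*(b^4 + 5*b^3 + 2*b^2 - 20*b - 24) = (b - 5)*(b - 4)*(b + 2)*(b^3 + 3*b^2 - 4*b - 12) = (b - 5)*(b - 4)*(b + 2)*(b + 3)*(b^2 - 4) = (b - 5)*(b - 4)*(b - 2)*(b + 2)*(b + 3)*(b + 2)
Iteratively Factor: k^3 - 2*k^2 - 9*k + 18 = (k - 3)*(k^2 + k - 6) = (k - 3)*(k - 2)*(k + 3)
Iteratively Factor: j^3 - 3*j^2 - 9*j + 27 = (j - 3)*(j^2 - 9) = (j - 3)^2*(j + 3)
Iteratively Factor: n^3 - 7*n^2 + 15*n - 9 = (n - 3)*(n^2 - 4*n + 3) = (n - 3)*(n - 1)*(n - 3)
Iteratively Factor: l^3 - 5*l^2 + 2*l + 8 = (l - 4)*(l^2 - l - 2) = (l - 4)*(l + 1)*(l - 2)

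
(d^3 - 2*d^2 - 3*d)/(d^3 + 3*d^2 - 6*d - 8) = d*(d - 3)/(d^2 + 2*d - 8)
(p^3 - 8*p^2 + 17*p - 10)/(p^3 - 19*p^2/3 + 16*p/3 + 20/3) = 3*(p - 1)/(3*p + 2)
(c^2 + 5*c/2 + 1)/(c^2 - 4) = (c + 1/2)/(c - 2)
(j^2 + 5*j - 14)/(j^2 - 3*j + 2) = (j + 7)/(j - 1)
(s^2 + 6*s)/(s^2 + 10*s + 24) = s/(s + 4)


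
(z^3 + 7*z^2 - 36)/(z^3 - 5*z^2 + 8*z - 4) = (z^2 + 9*z + 18)/(z^2 - 3*z + 2)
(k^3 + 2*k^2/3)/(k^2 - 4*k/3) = k*(3*k + 2)/(3*k - 4)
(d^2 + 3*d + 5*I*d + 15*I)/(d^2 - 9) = (d + 5*I)/(d - 3)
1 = 1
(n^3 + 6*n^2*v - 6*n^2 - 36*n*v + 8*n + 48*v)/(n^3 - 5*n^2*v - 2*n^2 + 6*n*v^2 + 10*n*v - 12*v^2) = (n^2 + 6*n*v - 4*n - 24*v)/(n^2 - 5*n*v + 6*v^2)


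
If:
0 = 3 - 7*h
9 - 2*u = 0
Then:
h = 3/7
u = 9/2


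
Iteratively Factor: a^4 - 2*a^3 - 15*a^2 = (a - 5)*(a^3 + 3*a^2) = a*(a - 5)*(a^2 + 3*a) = a*(a - 5)*(a + 3)*(a)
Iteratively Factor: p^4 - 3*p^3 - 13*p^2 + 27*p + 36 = (p + 3)*(p^3 - 6*p^2 + 5*p + 12) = (p + 1)*(p + 3)*(p^2 - 7*p + 12) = (p - 4)*(p + 1)*(p + 3)*(p - 3)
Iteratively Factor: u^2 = (u)*(u)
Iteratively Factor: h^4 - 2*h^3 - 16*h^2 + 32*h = (h)*(h^3 - 2*h^2 - 16*h + 32) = h*(h - 4)*(h^2 + 2*h - 8) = h*(h - 4)*(h - 2)*(h + 4)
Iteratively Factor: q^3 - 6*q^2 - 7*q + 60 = (q + 3)*(q^2 - 9*q + 20) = (q - 5)*(q + 3)*(q - 4)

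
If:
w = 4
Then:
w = 4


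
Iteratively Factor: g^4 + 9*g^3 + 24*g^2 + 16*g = (g)*(g^3 + 9*g^2 + 24*g + 16) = g*(g + 1)*(g^2 + 8*g + 16) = g*(g + 1)*(g + 4)*(g + 4)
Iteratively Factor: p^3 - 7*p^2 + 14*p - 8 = (p - 1)*(p^2 - 6*p + 8) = (p - 4)*(p - 1)*(p - 2)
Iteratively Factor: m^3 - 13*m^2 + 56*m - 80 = (m - 4)*(m^2 - 9*m + 20) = (m - 4)^2*(m - 5)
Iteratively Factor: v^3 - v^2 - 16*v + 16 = (v + 4)*(v^2 - 5*v + 4) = (v - 4)*(v + 4)*(v - 1)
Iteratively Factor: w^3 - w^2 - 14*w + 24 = (w - 3)*(w^2 + 2*w - 8) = (w - 3)*(w + 4)*(w - 2)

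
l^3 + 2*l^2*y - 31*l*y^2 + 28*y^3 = (l - 4*y)*(l - y)*(l + 7*y)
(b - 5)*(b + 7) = b^2 + 2*b - 35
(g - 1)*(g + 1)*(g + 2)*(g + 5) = g^4 + 7*g^3 + 9*g^2 - 7*g - 10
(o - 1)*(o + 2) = o^2 + o - 2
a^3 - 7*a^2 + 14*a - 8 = (a - 4)*(a - 2)*(a - 1)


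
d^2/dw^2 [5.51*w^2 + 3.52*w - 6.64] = 11.0200000000000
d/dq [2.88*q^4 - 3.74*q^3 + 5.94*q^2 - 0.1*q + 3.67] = 11.52*q^3 - 11.22*q^2 + 11.88*q - 0.1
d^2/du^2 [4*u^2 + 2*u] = 8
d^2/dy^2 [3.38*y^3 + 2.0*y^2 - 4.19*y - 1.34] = 20.28*y + 4.0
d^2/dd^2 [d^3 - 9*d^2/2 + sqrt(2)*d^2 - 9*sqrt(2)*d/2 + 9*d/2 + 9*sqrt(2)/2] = 6*d - 9 + 2*sqrt(2)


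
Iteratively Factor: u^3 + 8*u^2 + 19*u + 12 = (u + 3)*(u^2 + 5*u + 4) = (u + 1)*(u + 3)*(u + 4)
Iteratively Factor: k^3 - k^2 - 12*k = (k + 3)*(k^2 - 4*k) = (k - 4)*(k + 3)*(k)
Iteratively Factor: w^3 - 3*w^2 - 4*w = (w - 4)*(w^2 + w) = (w - 4)*(w + 1)*(w)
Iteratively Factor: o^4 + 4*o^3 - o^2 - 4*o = (o + 1)*(o^3 + 3*o^2 - 4*o) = (o + 1)*(o + 4)*(o^2 - o) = (o - 1)*(o + 1)*(o + 4)*(o)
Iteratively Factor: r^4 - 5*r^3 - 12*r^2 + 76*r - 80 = (r + 4)*(r^3 - 9*r^2 + 24*r - 20) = (r - 5)*(r + 4)*(r^2 - 4*r + 4) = (r - 5)*(r - 2)*(r + 4)*(r - 2)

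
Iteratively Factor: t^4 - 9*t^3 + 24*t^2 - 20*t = (t - 2)*(t^3 - 7*t^2 + 10*t) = (t - 5)*(t - 2)*(t^2 - 2*t) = t*(t - 5)*(t - 2)*(t - 2)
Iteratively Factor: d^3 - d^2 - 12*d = (d + 3)*(d^2 - 4*d) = (d - 4)*(d + 3)*(d)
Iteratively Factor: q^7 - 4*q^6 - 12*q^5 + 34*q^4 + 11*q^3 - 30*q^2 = (q - 1)*(q^6 - 3*q^5 - 15*q^4 + 19*q^3 + 30*q^2) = q*(q - 1)*(q^5 - 3*q^4 - 15*q^3 + 19*q^2 + 30*q) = q*(q - 1)*(q + 1)*(q^4 - 4*q^3 - 11*q^2 + 30*q) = q^2*(q - 1)*(q + 1)*(q^3 - 4*q^2 - 11*q + 30) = q^2*(q - 5)*(q - 1)*(q + 1)*(q^2 + q - 6) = q^2*(q - 5)*(q - 2)*(q - 1)*(q + 1)*(q + 3)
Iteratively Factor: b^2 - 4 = (b - 2)*(b + 2)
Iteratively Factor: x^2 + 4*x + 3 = (x + 3)*(x + 1)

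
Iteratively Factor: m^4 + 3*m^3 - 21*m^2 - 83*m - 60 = (m + 1)*(m^3 + 2*m^2 - 23*m - 60) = (m + 1)*(m + 4)*(m^2 - 2*m - 15) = (m - 5)*(m + 1)*(m + 4)*(m + 3)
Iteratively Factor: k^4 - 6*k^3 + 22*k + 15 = (k - 3)*(k^3 - 3*k^2 - 9*k - 5) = (k - 3)*(k + 1)*(k^2 - 4*k - 5) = (k - 3)*(k + 1)^2*(k - 5)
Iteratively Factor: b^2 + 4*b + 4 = (b + 2)*(b + 2)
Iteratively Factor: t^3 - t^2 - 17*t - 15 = (t + 3)*(t^2 - 4*t - 5) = (t - 5)*(t + 3)*(t + 1)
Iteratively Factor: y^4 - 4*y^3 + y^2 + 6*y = (y - 3)*(y^3 - y^2 - 2*y) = (y - 3)*(y - 2)*(y^2 + y) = (y - 3)*(y - 2)*(y + 1)*(y)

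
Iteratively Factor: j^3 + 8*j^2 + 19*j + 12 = (j + 3)*(j^2 + 5*j + 4) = (j + 3)*(j + 4)*(j + 1)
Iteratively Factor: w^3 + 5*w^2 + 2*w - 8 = (w + 4)*(w^2 + w - 2) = (w - 1)*(w + 4)*(w + 2)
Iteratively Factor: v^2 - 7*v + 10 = (v - 2)*(v - 5)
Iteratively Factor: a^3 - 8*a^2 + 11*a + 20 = (a - 4)*(a^2 - 4*a - 5) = (a - 4)*(a + 1)*(a - 5)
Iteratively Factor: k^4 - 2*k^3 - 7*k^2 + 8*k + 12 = (k - 2)*(k^3 - 7*k - 6) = (k - 2)*(k + 1)*(k^2 - k - 6) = (k - 2)*(k + 1)*(k + 2)*(k - 3)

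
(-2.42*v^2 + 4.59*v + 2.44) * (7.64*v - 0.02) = -18.4888*v^3 + 35.116*v^2 + 18.5498*v - 0.0488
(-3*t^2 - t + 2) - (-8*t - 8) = -3*t^2 + 7*t + 10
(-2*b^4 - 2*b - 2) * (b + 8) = -2*b^5 - 16*b^4 - 2*b^2 - 18*b - 16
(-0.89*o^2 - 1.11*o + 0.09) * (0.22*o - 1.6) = -0.1958*o^3 + 1.1798*o^2 + 1.7958*o - 0.144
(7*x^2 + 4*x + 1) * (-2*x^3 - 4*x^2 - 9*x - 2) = -14*x^5 - 36*x^4 - 81*x^3 - 54*x^2 - 17*x - 2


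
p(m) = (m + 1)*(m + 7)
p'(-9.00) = -10.00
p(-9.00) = 16.00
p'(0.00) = 8.00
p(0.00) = 7.00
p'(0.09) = 8.18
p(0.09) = 7.73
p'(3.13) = 14.26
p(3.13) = 41.84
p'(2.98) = 13.96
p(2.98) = 39.72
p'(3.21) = 14.42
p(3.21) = 42.98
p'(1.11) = 10.22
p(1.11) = 17.11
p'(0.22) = 8.44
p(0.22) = 8.81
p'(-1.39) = 5.22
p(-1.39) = -2.19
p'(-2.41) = 3.18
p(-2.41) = -6.47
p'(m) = 2*m + 8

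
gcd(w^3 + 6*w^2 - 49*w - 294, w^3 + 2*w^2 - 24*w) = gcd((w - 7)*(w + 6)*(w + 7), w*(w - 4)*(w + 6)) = w + 6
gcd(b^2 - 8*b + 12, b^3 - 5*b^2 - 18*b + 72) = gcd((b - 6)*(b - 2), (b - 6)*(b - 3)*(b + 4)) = b - 6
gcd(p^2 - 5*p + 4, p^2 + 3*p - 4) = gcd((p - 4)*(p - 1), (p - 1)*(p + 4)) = p - 1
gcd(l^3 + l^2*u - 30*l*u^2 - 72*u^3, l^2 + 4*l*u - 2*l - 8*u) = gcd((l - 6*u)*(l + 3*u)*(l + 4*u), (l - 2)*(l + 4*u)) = l + 4*u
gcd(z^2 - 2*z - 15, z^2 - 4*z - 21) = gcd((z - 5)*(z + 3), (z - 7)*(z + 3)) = z + 3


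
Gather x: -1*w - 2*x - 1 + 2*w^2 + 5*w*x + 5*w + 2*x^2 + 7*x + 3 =2*w^2 + 4*w + 2*x^2 + x*(5*w + 5) + 2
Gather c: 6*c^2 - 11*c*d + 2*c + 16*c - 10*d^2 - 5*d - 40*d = 6*c^2 + c*(18 - 11*d) - 10*d^2 - 45*d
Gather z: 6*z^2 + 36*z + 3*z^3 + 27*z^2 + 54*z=3*z^3 + 33*z^2 + 90*z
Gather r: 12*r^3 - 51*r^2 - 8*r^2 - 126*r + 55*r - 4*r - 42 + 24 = 12*r^3 - 59*r^2 - 75*r - 18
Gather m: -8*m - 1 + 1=-8*m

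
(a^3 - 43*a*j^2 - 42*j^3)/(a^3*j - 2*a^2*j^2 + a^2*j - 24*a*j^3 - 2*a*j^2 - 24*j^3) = (-a^3 + 43*a*j^2 + 42*j^3)/(j*(-a^3 + 2*a^2*j - a^2 + 24*a*j^2 + 2*a*j + 24*j^2))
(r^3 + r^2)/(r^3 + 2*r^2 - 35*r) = r*(r + 1)/(r^2 + 2*r - 35)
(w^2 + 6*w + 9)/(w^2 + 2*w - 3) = (w + 3)/(w - 1)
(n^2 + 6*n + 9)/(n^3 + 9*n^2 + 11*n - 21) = (n + 3)/(n^2 + 6*n - 7)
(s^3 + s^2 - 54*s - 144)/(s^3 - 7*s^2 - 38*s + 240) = (s + 3)/(s - 5)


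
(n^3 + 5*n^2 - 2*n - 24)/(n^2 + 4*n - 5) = (n^3 + 5*n^2 - 2*n - 24)/(n^2 + 4*n - 5)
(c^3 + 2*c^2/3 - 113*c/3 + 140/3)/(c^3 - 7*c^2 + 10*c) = (3*c^2 + 17*c - 28)/(3*c*(c - 2))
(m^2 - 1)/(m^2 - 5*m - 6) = (m - 1)/(m - 6)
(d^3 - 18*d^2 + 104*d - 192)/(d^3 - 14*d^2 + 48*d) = (d - 4)/d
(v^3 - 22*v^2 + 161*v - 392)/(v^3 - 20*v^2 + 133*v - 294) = (v - 8)/(v - 6)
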